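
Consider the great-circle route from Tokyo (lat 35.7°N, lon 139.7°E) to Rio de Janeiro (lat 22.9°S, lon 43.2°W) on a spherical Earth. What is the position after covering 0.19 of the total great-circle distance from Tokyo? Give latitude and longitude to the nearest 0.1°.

≈ lat 66.1°N, lon 155.2°E

Convert each endpoint to a unit vector on the sphere (x = cos φ cos λ, y = cos φ sin λ, z = sin φ).
The central angle between the endpoints is δ = arccos(p₁·p₂) ≈ 2.914 rad (167.0°).
Interpolate at f = 0.19 with slerp weights a = sin((1−f)δ)/sin δ ≈ 3.120, b = sin(fδ)/sin δ ≈ 2.329.
p = a·p₁ + b·p₂ ≈ (-0.368, 0.170, 0.914); φ = arcsin(p_z) ≈ 66.09°, λ = atan2(p_y, p_x) ≈ 155.23°.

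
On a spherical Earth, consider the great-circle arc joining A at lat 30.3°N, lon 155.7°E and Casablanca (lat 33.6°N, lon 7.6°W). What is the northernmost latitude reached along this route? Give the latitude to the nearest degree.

The great circle lies in the plane with unit normal n̂ = (p₁ × p₂)/|p₁ × p₂|.
Here n̂_z ≈ -0.227; the vertex latitude is φ_max = arccos|n̂_z| ≈ 76.9°.
Check via Clairaut: cos φ_max = |cos φ₁| · sin C = cos(30.3°)·sin(15.2°) ≈ 0.227, again giving ≈ 76.9°.

≈ 77°N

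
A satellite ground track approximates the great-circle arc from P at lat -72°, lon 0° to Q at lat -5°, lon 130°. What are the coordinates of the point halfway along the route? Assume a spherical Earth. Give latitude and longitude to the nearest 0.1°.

The haversine formula gives a central angle δ ≈ 1.686 rad (96.6°) between the endpoints.
Interpolate at f = 1/2 with slerp weights a = sin((1−f)δ)/sin δ ≈ 0.752, b = sin(fδ)/sin δ ≈ 0.752.
p = a·p₁ + b·p₂ ≈ (-0.249, 0.574, -0.780); φ = arcsin(p_z) ≈ -51.29°, λ = atan2(p_y, p_x) ≈ 113.47°.

≈ lat -51.3°, lon 113.5°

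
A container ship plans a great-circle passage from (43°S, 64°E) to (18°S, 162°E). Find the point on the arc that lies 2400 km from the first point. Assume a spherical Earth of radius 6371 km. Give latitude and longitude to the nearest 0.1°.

The haversine formula gives a central angle δ ≈ 1.457 rad (83.5°) between the endpoints. The total great-circle distance is δ·R ≈ 1.457 × 6371 ≈ 9280 km, so the target fraction is f = 2400/9280 ≈ 0.259.
Interpolate at f ≈ 0.259 with slerp weights a = sin((1−f)δ)/sin δ ≈ 0.888, b = sin(fδ)/sin δ ≈ 0.370.
p = a·p₁ + b·p₂ ≈ (-0.050, 0.692, -0.720); φ = arcsin(p_z) ≈ -46.04°, λ = atan2(p_y, p_x) ≈ 94.16°.

≈ (46.0°S, 94.2°E)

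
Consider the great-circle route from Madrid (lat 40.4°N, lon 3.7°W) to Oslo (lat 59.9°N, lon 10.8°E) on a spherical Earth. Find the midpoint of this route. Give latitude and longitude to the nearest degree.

≈ lat 50°N, lon 2°E

Write both endpoints as unit vectors p₁, p₂ with components (cos φ cos λ, cos φ sin λ, sin φ).
The central angle between the endpoints is δ = arccos(p₁·p₂) ≈ 0.375 rad (21.5°).
Interpolate at f = 1/2 with slerp weights a = sin((1−f)δ)/sin δ ≈ 0.509, b = sin(fδ)/sin δ ≈ 0.509.
p = a·p₁ + b·p₂ ≈ (0.637, 0.023, 0.770); φ = arcsin(p_z) ≈ 50.37°, λ = atan2(p_y, p_x) ≈ 2.05°.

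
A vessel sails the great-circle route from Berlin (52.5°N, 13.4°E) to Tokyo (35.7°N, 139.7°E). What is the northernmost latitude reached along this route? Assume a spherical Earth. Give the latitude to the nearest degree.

The great circle lies in the plane with unit normal n̂ = (p₁ × p₂)/|p₁ × p₂|.
Here n̂_z ≈ +0.404; the vertex latitude is φ_max = arccos|n̂_z| ≈ 66.2°.

≈ 66°N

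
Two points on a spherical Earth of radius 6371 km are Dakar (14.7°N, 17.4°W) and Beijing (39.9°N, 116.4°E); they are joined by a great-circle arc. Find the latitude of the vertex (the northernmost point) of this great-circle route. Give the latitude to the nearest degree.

≈ 55°N

The great circle lies in the plane with unit normal n̂ = (p₁ × p₂)/|p₁ × p₂|.
Here n̂_z ≈ +0.572; the vertex latitude is φ_max = arccos|n̂_z| ≈ 55.1°.
Check via Clairaut: cos φ_max = |cos φ₁| · sin C = cos(14.7°)·sin(36.2°) ≈ 0.572, again giving ≈ 55.1°.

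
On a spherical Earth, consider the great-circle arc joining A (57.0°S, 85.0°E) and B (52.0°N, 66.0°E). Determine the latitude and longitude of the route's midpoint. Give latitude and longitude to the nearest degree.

≈ (3°S, 75°E)

Convert each endpoint to a unit vector on the sphere (x = cos φ cos λ, y = cos φ sin λ, z = sin φ).
The central angle between the endpoints is δ = arccos(p₁·p₂) ≈ 1.922 rad (110.1°).
Interpolate at f = 1/2 with slerp weights a = sin((1−f)δ)/sin δ ≈ 0.873, b = sin(fδ)/sin δ ≈ 0.873.
p = a·p₁ + b·p₂ ≈ (0.260, 0.965, -0.044); φ = arcsin(p_z) ≈ -2.53°, λ = atan2(p_y, p_x) ≈ 74.91°.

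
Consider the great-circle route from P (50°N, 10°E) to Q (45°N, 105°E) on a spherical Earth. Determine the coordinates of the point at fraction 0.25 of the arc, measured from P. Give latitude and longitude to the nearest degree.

Write both endpoints as unit vectors p₁, p₂ with components (cos φ cos λ, cos φ sin λ, sin φ).
The central angle between the endpoints is δ = arccos(p₁·p₂) ≈ 1.045 rad (59.9°).
Interpolate at f = 0.25 with slerp weights a = sin((1−f)δ)/sin δ ≈ 0.816, b = sin(fδ)/sin δ ≈ 0.299.
p = a·p₁ + b·p₂ ≈ (0.462, 0.295, 0.836); φ = arcsin(p_z) ≈ 56.76°, λ = atan2(p_y, p_x) ≈ 32.56°.

≈ (57°N, 33°E)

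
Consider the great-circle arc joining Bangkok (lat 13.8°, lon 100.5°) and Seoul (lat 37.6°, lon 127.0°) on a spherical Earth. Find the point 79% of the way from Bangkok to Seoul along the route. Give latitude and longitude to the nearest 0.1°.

≈ lat 33.1°, lon 120.4°

Convert each endpoint to a unit vector on the sphere (x = cos φ cos λ, y = cos φ sin λ, z = sin φ).
The central angle between the endpoints is δ = arccos(p₁·p₂) ≈ 0.584 rad (33.5°).
Interpolate at f = 0.79 with slerp weights a = sin((1−f)δ)/sin δ ≈ 0.222, b = sin(fδ)/sin δ ≈ 0.807.
p = a·p₁ + b·p₂ ≈ (-0.424, 0.723, 0.546); φ = arcsin(p_z) ≈ 33.06°, λ = atan2(p_y, p_x) ≈ 120.41°.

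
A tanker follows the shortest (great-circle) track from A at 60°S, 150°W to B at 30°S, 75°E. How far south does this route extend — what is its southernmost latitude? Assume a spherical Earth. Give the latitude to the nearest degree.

≈ 72°S

The great circle lies in the plane with unit normal n̂ = (p₁ × p₂)/|p₁ × p₂|.
Here n̂_z ≈ -0.309; the vertex latitude is φ_max = arccos|n̂_z| ≈ 72.0°.
Check via Clairaut: cos φ_max = |cos φ₁| · sin C = cos(60.0°)·sin(141.9°) ≈ 0.309, again giving ≈ 72.0°.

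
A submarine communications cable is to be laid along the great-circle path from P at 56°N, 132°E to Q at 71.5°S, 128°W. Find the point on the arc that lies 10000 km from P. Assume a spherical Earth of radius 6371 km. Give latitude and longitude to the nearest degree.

≈ 28°S, 170°E

From cos δ = sin φ₁ sin φ₂ + cos φ₁ cos φ₂ cos Δλ, the central angle is δ ≈ 2.527 rad (144.8°). The total great-circle distance is δ·R ≈ 2.527 × 6371 ≈ 16100 km, so the target fraction is f = 10000/16100 ≈ 0.621.
Interpolate at f ≈ 0.621 with slerp weights a = sin((1−f)δ)/sin δ ≈ 1.418, b = sin(fδ)/sin δ ≈ 1.734.
p = a·p₁ + b·p₂ ≈ (-0.869, 0.156, -0.469); φ = arcsin(p_z) ≈ -27.97°, λ = atan2(p_y, p_x) ≈ 169.85°.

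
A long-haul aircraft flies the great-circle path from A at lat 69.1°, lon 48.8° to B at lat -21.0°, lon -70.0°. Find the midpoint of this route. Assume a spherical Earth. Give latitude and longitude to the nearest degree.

≈ lat 35°, lon -48°

From cos δ = sin φ₁ sin φ₂ + cos φ₁ cos φ₂ cos Δλ, the central angle is δ ≈ 2.089 rad (119.7°).
Interpolate at f = 1/2 with slerp weights a = sin((1−f)δ)/sin δ ≈ 0.995, b = sin(fδ)/sin δ ≈ 0.995.
p = a·p₁ + b·p₂ ≈ (0.552, -0.606, 0.573); φ = arcsin(p_z) ≈ 34.97°, λ = atan2(p_y, p_x) ≈ -47.69°.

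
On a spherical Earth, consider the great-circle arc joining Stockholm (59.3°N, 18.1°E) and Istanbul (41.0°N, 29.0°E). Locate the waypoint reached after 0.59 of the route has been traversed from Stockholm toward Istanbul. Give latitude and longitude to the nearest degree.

Write both endpoints as unit vectors p₁, p₂ with components (cos φ cos λ, cos φ sin λ, sin φ).
The central angle between the endpoints is δ = arccos(p₁·p₂) ≈ 0.341 rad (19.5°).
Interpolate at f = 0.59 with slerp weights a = sin((1−f)δ)/sin δ ≈ 0.417, b = sin(fδ)/sin δ ≈ 0.598.
p = a·p₁ + b·p₂ ≈ (0.597, 0.285, 0.750); φ = arcsin(p_z) ≈ 48.62°, λ = atan2(p_y, p_x) ≈ 25.51°.

≈ 49°N, 26°E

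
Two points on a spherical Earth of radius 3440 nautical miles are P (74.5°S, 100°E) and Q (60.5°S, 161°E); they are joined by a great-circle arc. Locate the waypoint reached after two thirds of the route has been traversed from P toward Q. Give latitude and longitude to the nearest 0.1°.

≈ (67.2°S, 149.0°E)

Convert each endpoint to a unit vector on the sphere (x = cos φ cos λ, y = cos φ sin λ, z = sin φ).
The central angle between the endpoints is δ = arccos(p₁·p₂) ≈ 0.445 rad (25.5°).
Interpolate at f = 2/3 with slerp weights a = sin((1−f)δ)/sin δ ≈ 0.343, b = sin(fδ)/sin δ ≈ 0.679.
p = a·p₁ + b·p₂ ≈ (-0.332, 0.199, -0.922); φ = arcsin(p_z) ≈ -67.21°, λ = atan2(p_y, p_x) ≈ 149.04°.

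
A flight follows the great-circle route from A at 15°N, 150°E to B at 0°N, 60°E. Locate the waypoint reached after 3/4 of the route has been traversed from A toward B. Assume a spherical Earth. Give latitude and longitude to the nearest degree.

≈ 6°N, 82°E

From cos δ = sin φ₁ sin φ₂ + cos φ₁ cos φ₂ cos Δλ, the central angle is δ ≈ 1.571 rad (90.0°).
Interpolate at f = 3/4 with slerp weights a = sin((1−f)δ)/sin δ ≈ 0.383, b = sin(fδ)/sin δ ≈ 0.924.
p = a·p₁ + b·p₂ ≈ (0.142, 0.985, 0.099); φ = arcsin(p_z) ≈ 5.68°, λ = atan2(p_y, p_x) ≈ 81.81°.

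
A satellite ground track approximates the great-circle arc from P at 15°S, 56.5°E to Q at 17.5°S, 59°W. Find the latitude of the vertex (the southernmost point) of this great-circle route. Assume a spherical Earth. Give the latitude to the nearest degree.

≈ 29°S

The great circle lies in the plane with unit normal n̂ = (p₁ × p₂)/|p₁ × p₂|.
Here n̂_z ≈ -0.877; the vertex latitude is φ_max = arccos|n̂_z| ≈ 28.7°.
Check via Clairaut: cos φ_max = |cos φ₁| · sin C = cos(15.0°)·sin(114.7°) ≈ 0.877, again giving ≈ 28.7°.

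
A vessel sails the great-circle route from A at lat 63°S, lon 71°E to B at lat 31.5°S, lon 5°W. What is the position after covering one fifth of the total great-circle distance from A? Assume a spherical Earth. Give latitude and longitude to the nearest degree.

≈ lat 62°S, lon 47°E

Convert each endpoint to a unit vector on the sphere (x = cos φ cos λ, y = cos φ sin λ, z = sin φ).
The central angle between the endpoints is δ = arccos(p₁·p₂) ≈ 0.977 rad (56.0°).
Interpolate at f = 1/5 with slerp weights a = sin((1−f)δ)/sin δ ≈ 0.850, b = sin(fδ)/sin δ ≈ 0.234.
p = a·p₁ + b·p₂ ≈ (0.325, 0.347, -0.880); φ = arcsin(p_z) ≈ -61.61°, λ = atan2(p_y, p_x) ≈ 46.94°.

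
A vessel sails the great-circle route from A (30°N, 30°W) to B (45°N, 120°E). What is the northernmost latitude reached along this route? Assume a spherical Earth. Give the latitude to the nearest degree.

≈ 72°N

The great circle lies in the plane with unit normal n̂ = (p₁ × p₂)/|p₁ × p₂|.
Here n̂_z ≈ +0.311; the vertex latitude is φ_max = arccos|n̂_z| ≈ 71.9°.
Check via Clairaut: cos φ_max = |cos φ₁| · sin C = cos(30.0°)·sin(21.1°) ≈ 0.311, again giving ≈ 71.9°.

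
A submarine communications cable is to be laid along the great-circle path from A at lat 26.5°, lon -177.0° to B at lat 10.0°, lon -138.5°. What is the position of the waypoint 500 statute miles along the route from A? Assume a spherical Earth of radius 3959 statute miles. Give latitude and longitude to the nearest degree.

≈ lat 24°, lon -169°

Convert each endpoint to a unit vector on the sphere (x = cos φ cos λ, y = cos φ sin λ, z = sin φ).
The central angle between the endpoints is δ = arccos(p₁·p₂) ≈ 0.696 rad (39.9°). The total great-circle distance is δ·R ≈ 0.696 × 3959 ≈ 2757 mi, so the target fraction is f = 500/2757 ≈ 0.181.
Interpolate at f ≈ 0.181 with slerp weights a = sin((1−f)δ)/sin δ ≈ 0.841, b = sin(fδ)/sin δ ≈ 0.196.
p = a·p₁ + b·p₂ ≈ (-0.897, -0.168, 0.410); φ = arcsin(p_z) ≈ 24.17°, λ = atan2(p_y, p_x) ≈ -169.42°.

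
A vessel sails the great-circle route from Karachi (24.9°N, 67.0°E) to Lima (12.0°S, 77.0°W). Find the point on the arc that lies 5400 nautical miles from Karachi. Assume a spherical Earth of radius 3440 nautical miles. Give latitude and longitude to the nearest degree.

≈ 13°N, 29°W

Write both endpoints as unit vectors p₁, p₂ with components (cos φ cos λ, cos φ sin λ, sin φ).
The central angle between the endpoints is δ = arccos(p₁·p₂) ≈ 2.507 rad (143.6°). The total great-circle distance is δ·R ≈ 2.507 × 3440 ≈ 8624 nmi, so the target fraction is f = 5400/8624 ≈ 0.626.
Interpolate at f ≈ 0.626 with slerp weights a = sin((1−f)δ)/sin δ ≈ 1.359, b = sin(fδ)/sin δ ≈ 1.687.
p = a·p₁ + b·p₂ ≈ (0.853, -0.473, 0.222); φ = arcsin(p_z) ≈ 12.81°, λ = atan2(p_y, p_x) ≈ -28.99°.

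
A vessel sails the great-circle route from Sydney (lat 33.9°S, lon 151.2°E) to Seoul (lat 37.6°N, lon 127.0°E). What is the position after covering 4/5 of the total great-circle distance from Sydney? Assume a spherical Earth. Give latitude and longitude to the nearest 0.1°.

≈ lat 23.4°N, lon 132.7°E

Write both endpoints as unit vectors p₁, p₂ with components (cos φ cos λ, cos φ sin λ, sin φ).
The central angle between the endpoints is δ = arccos(p₁·p₂) ≈ 1.308 rad (75.0°).
Interpolate at f = 4/5 with slerp weights a = sin((1−f)δ)/sin δ ≈ 0.268, b = sin(fδ)/sin δ ≈ 0.896.
p = a·p₁ + b·p₂ ≈ (-0.622, 0.674, 0.398); φ = arcsin(p_z) ≈ 23.43°, λ = atan2(p_y, p_x) ≈ 132.70°.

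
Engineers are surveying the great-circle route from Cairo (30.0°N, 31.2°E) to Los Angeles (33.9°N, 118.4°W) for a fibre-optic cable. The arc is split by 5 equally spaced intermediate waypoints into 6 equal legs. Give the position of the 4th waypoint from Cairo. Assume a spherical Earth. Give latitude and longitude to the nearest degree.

Write both endpoints as unit vectors p₁, p₂ with components (cos φ cos λ, cos φ sin λ, sin φ).
The central angle between the endpoints is δ = arccos(p₁·p₂) ≈ 1.919 rad (109.9°).
Interpolate at f = 4/6 with slerp weights a = sin((1−f)δ)/sin δ ≈ 0.635, b = sin(fδ)/sin δ ≈ 1.019.
p = a·p₁ + b·p₂ ≈ (0.068, -0.459, 0.886); φ = arcsin(p_z) ≈ 62.35°, λ = atan2(p_y, p_x) ≈ -81.56°.

≈ (62°N, 82°W)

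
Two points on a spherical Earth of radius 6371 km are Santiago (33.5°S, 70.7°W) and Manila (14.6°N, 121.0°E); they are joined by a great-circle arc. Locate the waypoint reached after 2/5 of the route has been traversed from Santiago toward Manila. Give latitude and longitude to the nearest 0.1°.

Convert each endpoint to a unit vector on the sphere (x = cos φ cos λ, y = cos φ sin λ, z = sin φ).
The central angle between the endpoints is δ = arccos(p₁·p₂) ≈ 2.763 rad (158.3°).
Interpolate at f = 2/5 with slerp weights a = sin((1−f)δ)/sin δ ≈ 2.698, b = sin(fδ)/sin δ ≈ 2.420.
p = a·p₁ + b·p₂ ≈ (-0.463, -0.116, -0.879); φ = arcsin(p_z) ≈ -61.52°, λ = atan2(p_y, p_x) ≈ -165.94°.

≈ 61.5°S, 165.9°W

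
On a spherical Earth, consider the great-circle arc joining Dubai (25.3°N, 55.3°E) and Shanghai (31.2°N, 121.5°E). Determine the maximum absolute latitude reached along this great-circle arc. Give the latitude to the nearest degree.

The great circle lies in the plane with unit normal n̂ = (p₁ × p₂)/|p₁ × p₂|.
Here n̂_z ≈ +0.837; the vertex latitude is φ_max = arccos|n̂_z| ≈ 33.2°.
Check via Clairaut: cos φ_max = |cos φ₁| · sin C = cos(25.3°)·sin(67.7°) ≈ 0.837, again giving ≈ 33.2°.

≈ 33°N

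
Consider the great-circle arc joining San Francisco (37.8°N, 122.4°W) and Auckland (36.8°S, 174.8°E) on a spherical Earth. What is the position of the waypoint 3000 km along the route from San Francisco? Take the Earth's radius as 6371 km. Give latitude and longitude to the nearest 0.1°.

≈ 17.2°N, 142.2°W

From cos δ = sin φ₁ sin φ₂ + cos φ₁ cos φ₂ cos Δλ, the central angle is δ ≈ 1.649 rad (94.5°). The total great-circle distance is δ·R ≈ 1.649 × 6371 ≈ 10505 km, so the target fraction is f = 3000/10505 ≈ 0.286.
Interpolate at f ≈ 0.286 with slerp weights a = sin((1−f)δ)/sin δ ≈ 0.927, b = sin(fδ)/sin δ ≈ 0.455.
p = a·p₁ + b·p₂ ≈ (-0.755, -0.585, 0.295); φ = arcsin(p_z) ≈ 17.18°, λ = atan2(p_y, p_x) ≈ -142.23°.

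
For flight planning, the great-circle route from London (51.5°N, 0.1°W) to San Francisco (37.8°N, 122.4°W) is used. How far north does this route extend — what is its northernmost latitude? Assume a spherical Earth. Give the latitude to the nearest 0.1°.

The great circle lies in the plane with unit normal n̂ = (p₁ × p₂)/|p₁ × p₂|.
Here n̂_z ≈ -0.426; the vertex latitude is φ_max = arccos|n̂_z| ≈ 64.8°.
Check via Clairaut: cos φ_max = |cos φ₁| · sin C = cos(51.5°)·sin(43.2°) ≈ 0.426, again giving ≈ 64.8°.

≈ 64.8°N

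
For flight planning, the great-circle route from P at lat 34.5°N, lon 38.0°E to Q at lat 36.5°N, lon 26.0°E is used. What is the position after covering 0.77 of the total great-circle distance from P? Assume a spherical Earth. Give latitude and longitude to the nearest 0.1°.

≈ lat 36.1°N, lon 28.8°E

Convert each endpoint to a unit vector on the sphere (x = cos φ cos λ, y = cos φ sin λ, z = sin φ).
The central angle between the endpoints is δ = arccos(p₁·p₂) ≈ 0.174 rad (10.0°).
Interpolate at f = 0.77 with slerp weights a = sin((1−f)δ)/sin δ ≈ 0.231, b = sin(fδ)/sin δ ≈ 0.772.
p = a·p₁ + b·p₂ ≈ (0.708, 0.389, 0.590); φ = arcsin(p_z) ≈ 36.15°, λ = atan2(p_y, p_x) ≈ 28.81°.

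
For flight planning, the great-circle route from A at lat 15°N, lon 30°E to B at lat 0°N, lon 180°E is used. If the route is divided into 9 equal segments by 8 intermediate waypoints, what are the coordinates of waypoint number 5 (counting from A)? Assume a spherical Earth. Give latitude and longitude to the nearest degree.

≈ lat 25°N, lon 118°E

Convert each endpoint to a unit vector on the sphere (x = cos φ cos λ, y = cos φ sin λ, z = sin φ).
The central angle between the endpoints is δ = arccos(p₁·p₂) ≈ 2.562 rad (146.8°).
Interpolate at f = 5/9 with slerp weights a = sin((1−f)δ)/sin δ ≈ 1.657, b = sin(fδ)/sin δ ≈ 1.805.
p = a·p₁ + b·p₂ ≈ (-0.419, 0.800, 0.429); φ = arcsin(p_z) ≈ 25.40°, λ = atan2(p_y, p_x) ≈ 117.63°.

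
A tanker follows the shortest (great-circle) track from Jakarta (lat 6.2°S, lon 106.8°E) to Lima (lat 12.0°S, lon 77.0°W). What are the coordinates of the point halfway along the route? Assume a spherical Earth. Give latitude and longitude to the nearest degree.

≈ lat 78°S, lon 179°W

Write both endpoints as unit vectors p₁, p₂ with components (cos φ cos λ, cos φ sin λ, sin φ).
The central angle between the endpoints is δ = arccos(p₁·p₂) ≈ 2.817 rad (161.4°).
Interpolate at f = 1/2 with slerp weights a = sin((1−f)δ)/sin δ ≈ 3.096, b = sin(fδ)/sin δ ≈ 3.096.
p = a·p₁ + b·p₂ ≈ (-0.208, -0.004, -0.978); φ = arcsin(p_z) ≈ -77.97°, λ = atan2(p_y, p_x) ≈ -178.84°.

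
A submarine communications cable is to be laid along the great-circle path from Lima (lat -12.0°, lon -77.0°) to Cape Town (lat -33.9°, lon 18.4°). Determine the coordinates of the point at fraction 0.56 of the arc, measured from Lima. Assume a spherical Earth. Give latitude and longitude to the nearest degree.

Write both endpoints as unit vectors p₁, p₂ with components (cos φ cos λ, cos φ sin λ, sin φ).
The central angle between the endpoints is δ = arccos(p₁·p₂) ≈ 1.531 rad (87.7°).
Interpolate at f = 0.56 with slerp weights a = sin((1−f)δ)/sin δ ≈ 0.624, b = sin(fδ)/sin δ ≈ 0.757.
p = a·p₁ + b·p₂ ≈ (0.733, -0.397, -0.552); φ = arcsin(p_z) ≈ -33.50°, λ = atan2(p_y, p_x) ≈ -28.42°.

≈ lat -33°, lon -28°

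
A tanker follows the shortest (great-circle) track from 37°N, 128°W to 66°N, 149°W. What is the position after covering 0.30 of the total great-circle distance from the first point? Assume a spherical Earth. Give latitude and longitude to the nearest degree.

≈ 46°N, 132°W

Write both endpoints as unit vectors p₁, p₂ with components (cos φ cos λ, cos φ sin λ, sin φ).
The central angle between the endpoints is δ = arccos(p₁·p₂) ≈ 0.549 rad (31.5°).
Interpolate at f = 0.30 with slerp weights a = sin((1−f)δ)/sin δ ≈ 0.718, b = sin(fδ)/sin δ ≈ 0.314.
p = a·p₁ + b·p₂ ≈ (-0.463, -0.518, 0.719); φ = arcsin(p_z) ≈ 46.01°, λ = atan2(p_y, p_x) ≈ -131.78°.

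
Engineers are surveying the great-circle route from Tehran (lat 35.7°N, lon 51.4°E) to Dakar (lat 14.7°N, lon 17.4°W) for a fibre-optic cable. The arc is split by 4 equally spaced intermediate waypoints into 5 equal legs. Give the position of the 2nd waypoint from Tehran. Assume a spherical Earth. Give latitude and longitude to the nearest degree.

From cos δ = sin φ₁ sin φ₂ + cos φ₁ cos φ₂ cos Δλ, the central angle is δ ≈ 1.124 rad (64.4°).
Interpolate at f = 2/5 with slerp weights a = sin((1−f)δ)/sin δ ≈ 0.692, b = sin(fδ)/sin δ ≈ 0.482.
p = a·p₁ + b·p₂ ≈ (0.796, 0.300, 0.526); φ = arcsin(p_z) ≈ 31.76°, λ = atan2(p_y, p_x) ≈ 20.66°.

≈ lat 32°N, lon 21°E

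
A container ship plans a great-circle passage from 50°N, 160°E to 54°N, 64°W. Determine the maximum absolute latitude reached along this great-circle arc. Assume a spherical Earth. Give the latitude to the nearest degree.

≈ 74°N

The great circle lies in the plane with unit normal n̂ = (p₁ × p₂)/|p₁ × p₂|.
Here n̂_z ≈ +0.280; the vertex latitude is φ_max = arccos|n̂_z| ≈ 73.7°.
Check via Clairaut: cos φ_max = |cos φ₁| · sin C = cos(50.0°)·sin(25.8°) ≈ 0.280, again giving ≈ 73.7°.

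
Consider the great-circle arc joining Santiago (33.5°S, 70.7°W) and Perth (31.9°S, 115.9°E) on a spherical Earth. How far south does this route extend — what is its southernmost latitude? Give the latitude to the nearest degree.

≈ 85°S

The great circle lies in the plane with unit normal n̂ = (p₁ × p₂)/|p₁ × p₂|.
Here n̂_z ≈ -0.089; the vertex latitude is φ_max = arccos|n̂_z| ≈ 84.9°.
Check via Clairaut: cos φ_max = |cos φ₁| · sin C = cos(33.5°)·sin(173.9°) ≈ 0.089, again giving ≈ 84.9°.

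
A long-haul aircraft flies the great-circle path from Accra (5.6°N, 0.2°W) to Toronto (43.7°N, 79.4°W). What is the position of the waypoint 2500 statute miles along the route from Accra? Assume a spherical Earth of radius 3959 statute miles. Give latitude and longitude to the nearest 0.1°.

From cos δ = sin φ₁ sin φ₂ + cos φ₁ cos φ₂ cos Δλ, the central angle is δ ≈ 1.367 rad (78.3°). The total great-circle distance is δ·R ≈ 1.367 × 3959 ≈ 5413 mi, so the target fraction is f = 2500/5413 ≈ 0.462.
Interpolate at f ≈ 0.462 with slerp weights a = sin((1−f)δ)/sin δ ≈ 0.685, b = sin(fδ)/sin δ ≈ 0.603.
p = a·p₁ + b·p₂ ≈ (0.762, -0.431, 0.483); φ = arcsin(p_z) ≈ 28.90°, λ = atan2(p_y, p_x) ≈ -29.47°.

≈ 28.9°N, 29.5°W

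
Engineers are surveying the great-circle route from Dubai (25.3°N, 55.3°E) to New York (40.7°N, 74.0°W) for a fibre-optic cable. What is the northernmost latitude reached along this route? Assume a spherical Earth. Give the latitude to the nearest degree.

The great circle lies in the plane with unit normal n̂ = (p₁ × p₂)/|p₁ × p₂|.
Here n̂_z ≈ -0.537; the vertex latitude is φ_max = arccos|n̂_z| ≈ 57.5°.
Check via Clairaut: cos φ_max = |cos φ₁| · sin C = cos(25.3°)·sin(36.4°) ≈ 0.537, again giving ≈ 57.5°.

≈ 58°N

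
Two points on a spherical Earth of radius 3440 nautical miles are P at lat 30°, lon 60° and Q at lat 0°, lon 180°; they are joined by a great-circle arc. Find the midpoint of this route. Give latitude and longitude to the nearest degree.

≈ lat 28°, lon 127°

From cos δ = sin φ₁ sin φ₂ + cos φ₁ cos φ₂ cos Δλ, the central angle is δ ≈ 2.019 rad (115.7°).
Interpolate at f = 1/2 with slerp weights a = sin((1−f)δ)/sin δ ≈ 0.939, b = sin(fδ)/sin δ ≈ 0.939.
p = a·p₁ + b·p₂ ≈ (-0.532, 0.704, 0.470); φ = arcsin(p_z) ≈ 28.00°, λ = atan2(p_y, p_x) ≈ 127.09°.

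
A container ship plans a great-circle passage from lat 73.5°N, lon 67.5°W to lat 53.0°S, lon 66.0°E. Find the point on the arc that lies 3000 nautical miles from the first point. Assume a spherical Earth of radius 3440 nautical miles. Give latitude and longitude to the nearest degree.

Convert each endpoint to a unit vector on the sphere (x = cos φ cos λ, y = cos φ sin λ, z = sin φ).
The central angle between the endpoints is δ = arccos(p₁·p₂) ≈ 2.654 rad (152.1°). The total great-circle distance is δ·R ≈ 2.654 × 3440 ≈ 9129 nmi, so the target fraction is f = 3000/9129 ≈ 0.329.
Interpolate at f ≈ 0.329 with slerp weights a = sin((1−f)δ)/sin δ ≈ 2.087, b = sin(fδ)/sin δ ≈ 1.634.
p = a·p₁ + b·p₂ ≈ (0.627, 0.351, 0.696); φ = arcsin(p_z) ≈ 44.09°, λ = atan2(p_y, p_x) ≈ 29.24°.

≈ lat 44°N, lon 29°E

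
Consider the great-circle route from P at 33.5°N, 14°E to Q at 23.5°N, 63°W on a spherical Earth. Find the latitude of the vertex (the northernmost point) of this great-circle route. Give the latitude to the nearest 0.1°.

The great circle lies in the plane with unit normal n̂ = (p₁ × p₂)/|p₁ × p₂|.
Here n̂_z ≈ -0.810; the vertex latitude is φ_max = arccos|n̂_z| ≈ 35.9°.

≈ 35.9°N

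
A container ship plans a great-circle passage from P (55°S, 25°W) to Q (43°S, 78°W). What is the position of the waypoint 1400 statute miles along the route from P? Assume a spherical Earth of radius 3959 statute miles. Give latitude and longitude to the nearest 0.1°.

From cos δ = sin φ₁ sin φ₂ + cos φ₁ cos φ₂ cos Δλ, the central angle is δ ≈ 0.625 rad (35.8°). The total great-circle distance is δ·R ≈ 0.625 × 3959 ≈ 2473 mi, so the target fraction is f = 1400/2473 ≈ 0.566.
Interpolate at f ≈ 0.566 with slerp weights a = sin((1−f)δ)/sin δ ≈ 0.458, b = sin(fδ)/sin δ ≈ 0.592.
p = a·p₁ + b·p₂ ≈ (0.328, -0.535, -0.779); φ = arcsin(p_z) ≈ -51.16°, λ = atan2(p_y, p_x) ≈ -58.46°.

≈ (51.2°S, 58.5°W)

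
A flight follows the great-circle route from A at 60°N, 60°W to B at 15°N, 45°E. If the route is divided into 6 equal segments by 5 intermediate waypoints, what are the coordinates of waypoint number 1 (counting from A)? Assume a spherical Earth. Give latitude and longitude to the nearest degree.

≈ 62°N, 31°W

Convert each endpoint to a unit vector on the sphere (x = cos φ cos λ, y = cos φ sin λ, z = sin φ).
The central angle between the endpoints is δ = arccos(p₁·p₂) ≈ 1.471 rad (84.3°).
Interpolate at f = 1/6 with slerp weights a = sin((1−f)δ)/sin δ ≈ 0.946, b = sin(fδ)/sin δ ≈ 0.244.
p = a·p₁ + b·p₂ ≈ (0.403, -0.243, 0.882); φ = arcsin(p_z) ≈ 61.92°, λ = atan2(p_y, p_x) ≈ -31.07°.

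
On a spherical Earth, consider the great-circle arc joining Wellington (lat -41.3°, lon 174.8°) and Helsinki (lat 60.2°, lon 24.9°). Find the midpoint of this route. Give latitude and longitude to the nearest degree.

≈ lat 27°, lon 137°

From cos δ = sin φ₁ sin φ₂ + cos φ₁ cos φ₂ cos Δλ, the central angle is δ ≈ 2.681 rad (153.6°).
Interpolate at f = 1/2 with slerp weights a = sin((1−f)δ)/sin δ ≈ 2.190, b = sin(fδ)/sin δ ≈ 2.190.
p = a·p₁ + b·p₂ ≈ (-0.651, 0.607, 0.455); φ = arcsin(p_z) ≈ 27.06°, λ = atan2(p_y, p_x) ≈ 137.00°.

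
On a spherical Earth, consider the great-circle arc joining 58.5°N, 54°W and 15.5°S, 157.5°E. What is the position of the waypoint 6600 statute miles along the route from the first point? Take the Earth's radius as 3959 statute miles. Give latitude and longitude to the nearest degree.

Convert each endpoint to a unit vector on the sphere (x = cos φ cos λ, y = cos φ sin λ, z = sin φ).
The central angle between the endpoints is δ = arccos(p₁·p₂) ≈ 2.288 rad (131.1°). The total great-circle distance is δ·R ≈ 2.288 × 3959 ≈ 9058 mi, so the target fraction is f = 6600/9058 ≈ 0.729.
Interpolate at f ≈ 0.729 with slerp weights a = sin((1−f)δ)/sin δ ≈ 0.772, b = sin(fδ)/sin δ ≈ 1.321.
p = a·p₁ + b·p₂ ≈ (-0.939, 0.161, 0.305); φ = arcsin(p_z) ≈ 17.76°, λ = atan2(p_y, p_x) ≈ 170.28°.

≈ 18°N, 170°E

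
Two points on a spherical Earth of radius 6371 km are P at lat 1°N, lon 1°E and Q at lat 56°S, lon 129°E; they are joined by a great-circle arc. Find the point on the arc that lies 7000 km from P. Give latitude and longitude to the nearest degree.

≈ lat 51°S, lon 43°E

Convert each endpoint to a unit vector on the sphere (x = cos φ cos λ, y = cos φ sin λ, z = sin φ).
The central angle between the endpoints is δ = arccos(p₁·p₂) ≈ 1.938 rad (111.0°). The total great-circle distance is δ·R ≈ 1.938 × 6371 ≈ 12345 km, so the target fraction is f = 7000/12345 ≈ 0.567.
Interpolate at f ≈ 0.567 with slerp weights a = sin((1−f)δ)/sin δ ≈ 0.797, b = sin(fδ)/sin δ ≈ 0.954.
p = a·p₁ + b·p₂ ≈ (0.461, 0.429, -0.777); φ = arcsin(p_z) ≈ -51.00°, λ = atan2(p_y, p_x) ≈ 42.91°.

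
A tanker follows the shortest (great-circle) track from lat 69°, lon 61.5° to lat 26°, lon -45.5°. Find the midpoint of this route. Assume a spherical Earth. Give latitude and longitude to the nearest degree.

≈ lat 58°, lon -22°

Write both endpoints as unit vectors p₁, p₂ with components (cos φ cos λ, cos φ sin λ, sin φ).
The central angle between the endpoints is δ = arccos(p₁·p₂) ≈ 1.250 rad (71.6°).
Interpolate at f = 1/2 with slerp weights a = sin((1−f)δ)/sin δ ≈ 0.617, b = sin(fδ)/sin δ ≈ 0.617.
p = a·p₁ + b·p₂ ≈ (0.494, -0.201, 0.846); φ = arcsin(p_z) ≈ 57.77°, λ = atan2(p_y, p_x) ≈ -22.15°.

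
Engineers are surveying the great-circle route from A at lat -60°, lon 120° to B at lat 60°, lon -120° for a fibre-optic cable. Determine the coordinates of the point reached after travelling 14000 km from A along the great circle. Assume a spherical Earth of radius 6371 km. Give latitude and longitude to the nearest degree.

≈ lat 44°, lon -152°

From cos δ = sin φ₁ sin φ₂ + cos φ₁ cos φ₂ cos Δλ, the central angle is δ ≈ 2.636 rad (151.0°). The total great-circle distance is δ·R ≈ 2.636 × 6371 ≈ 16795 km, so the target fraction is f = 14000/16795 ≈ 0.834.
Interpolate at f ≈ 0.834 with slerp weights a = sin((1−f)δ)/sin δ ≈ 0.878, b = sin(fδ)/sin δ ≈ 1.673.
p = a·p₁ + b·p₂ ≈ (-0.638, -0.344, 0.689); φ = arcsin(p_z) ≈ 43.55°, λ = atan2(p_y, p_x) ≈ -151.62°.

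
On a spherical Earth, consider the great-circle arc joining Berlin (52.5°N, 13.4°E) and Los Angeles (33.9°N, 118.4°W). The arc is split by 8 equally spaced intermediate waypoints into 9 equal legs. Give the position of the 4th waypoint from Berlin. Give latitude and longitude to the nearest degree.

≈ 67°N, 61°W

Write both endpoints as unit vectors p₁, p₂ with components (cos φ cos λ, cos φ sin λ, sin φ).
The central angle between the endpoints is δ = arccos(p₁·p₂) ≈ 1.465 rad (83.9°).
Interpolate at f = 4/9 with slerp weights a = sin((1−f)δ)/sin δ ≈ 0.731, b = sin(fδ)/sin δ ≈ 0.609.
p = a·p₁ + b·p₂ ≈ (0.192, -0.342, 0.920); φ = arcsin(p_z) ≈ 66.91°, λ = atan2(p_y, p_x) ≈ -60.64°.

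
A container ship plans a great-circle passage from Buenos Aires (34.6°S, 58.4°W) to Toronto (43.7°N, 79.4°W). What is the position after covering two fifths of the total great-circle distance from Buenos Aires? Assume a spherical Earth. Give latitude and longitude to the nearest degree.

≈ (3°S, 66°W)

From cos δ = sin φ₁ sin φ₂ + cos φ₁ cos φ₂ cos Δλ, the central angle is δ ≈ 1.407 rad (80.6°).
Interpolate at f = 2/5 with slerp weights a = sin((1−f)δ)/sin δ ≈ 0.758, b = sin(fδ)/sin δ ≈ 0.541.
p = a·p₁ + b·p₂ ≈ (0.399, -0.915, -0.057); φ = arcsin(p_z) ≈ -3.24°, λ = atan2(p_y, p_x) ≈ -66.47°.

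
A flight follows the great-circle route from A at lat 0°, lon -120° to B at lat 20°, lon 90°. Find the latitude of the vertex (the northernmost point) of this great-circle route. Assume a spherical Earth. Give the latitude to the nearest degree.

≈ 36°

The great circle lies in the plane with unit normal n̂ = (p₁ × p₂)/|p₁ × p₂|.
Here n̂_z ≈ -0.808; the vertex latitude is φ_max = arccos|n̂_z| ≈ 36.1°.
Check via Clairaut: cos φ_max = |cos φ₁| · sin C = cos(0.0°)·sin(53.9°) ≈ 0.808, again giving ≈ 36.1°.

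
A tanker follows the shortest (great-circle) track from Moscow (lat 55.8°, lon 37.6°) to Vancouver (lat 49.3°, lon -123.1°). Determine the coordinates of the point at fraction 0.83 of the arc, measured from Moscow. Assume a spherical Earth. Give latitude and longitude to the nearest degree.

≈ lat 62°, lon -118°

From cos δ = sin φ₁ sin φ₂ + cos φ₁ cos φ₂ cos Δλ, the central angle is δ ≈ 1.286 rad (73.7°).
Interpolate at f = 0.83 with slerp weights a = sin((1−f)δ)/sin δ ≈ 0.226, b = sin(fδ)/sin δ ≈ 0.913.
p = a·p₁ + b·p₂ ≈ (-0.224, -0.421, 0.879); φ = arcsin(p_z) ≈ 61.50°, λ = atan2(p_y, p_x) ≈ -118.05°.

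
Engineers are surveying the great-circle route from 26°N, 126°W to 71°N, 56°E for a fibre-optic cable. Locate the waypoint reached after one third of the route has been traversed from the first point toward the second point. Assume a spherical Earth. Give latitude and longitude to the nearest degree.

Write both endpoints as unit vectors p₁, p₂ with components (cos φ cos λ, cos φ sin λ, sin φ).
The central angle between the endpoints is δ = arccos(p₁·p₂) ≈ 1.448 rad (83.0°).
Interpolate at f = 1/3 with slerp weights a = sin((1−f)δ)/sin δ ≈ 0.829, b = sin(fδ)/sin δ ≈ 0.468.
p = a·p₁ + b·p₂ ≈ (-0.353, -0.476, 0.806); φ = arcsin(p_z) ≈ 53.66°, λ = atan2(p_y, p_x) ≈ -126.51°.

≈ 54°N, 127°W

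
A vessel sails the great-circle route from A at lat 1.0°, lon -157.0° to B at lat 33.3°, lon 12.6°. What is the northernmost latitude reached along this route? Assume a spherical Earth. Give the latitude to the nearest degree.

The great circle lies in the plane with unit normal n̂ = (p₁ × p₂)/|p₁ × p₂|.
Here n̂_z ≈ +0.259; the vertex latitude is φ_max = arccos|n̂_z| ≈ 75.0°.

≈ 75°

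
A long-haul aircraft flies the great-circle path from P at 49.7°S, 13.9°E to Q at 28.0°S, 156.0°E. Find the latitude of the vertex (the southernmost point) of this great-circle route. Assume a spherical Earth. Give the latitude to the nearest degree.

≈ 69°S

The great circle lies in the plane with unit normal n̂ = (p₁ × p₂)/|p₁ × p₂|.
Here n̂_z ≈ +0.352; the vertex latitude is φ_max = arccos|n̂_z| ≈ 69.4°.
Check via Clairaut: cos φ_max = |cos φ₁| · sin C = cos(49.7°)·sin(147.0°) ≈ 0.352, again giving ≈ 69.4°.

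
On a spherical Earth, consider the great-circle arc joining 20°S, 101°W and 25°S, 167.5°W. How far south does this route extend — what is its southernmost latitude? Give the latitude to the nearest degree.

The great circle lies in the plane with unit normal n̂ = (p₁ × p₂)/|p₁ × p₂|.
Here n̂_z ≈ -0.893; the vertex latitude is φ_max = arccos|n̂_z| ≈ 26.8°.
Check via Clairaut: cos φ_max = |cos φ₁| · sin C = cos(20.0°)·sin(108.2°) ≈ 0.893, again giving ≈ 26.8°.

≈ 27°S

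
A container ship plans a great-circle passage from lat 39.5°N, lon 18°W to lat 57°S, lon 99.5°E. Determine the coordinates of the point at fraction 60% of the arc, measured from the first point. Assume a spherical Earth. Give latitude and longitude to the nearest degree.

≈ lat 27°S, lon 34°E

From cos δ = sin φ₁ sin φ₂ + cos φ₁ cos φ₂ cos Δλ, the central angle is δ ≈ 2.385 rad (136.7°).
Interpolate at f = 0.60 with slerp weights a = sin((1−f)δ)/sin δ ≈ 1.189, b = sin(fδ)/sin δ ≈ 1.443.
p = a·p₁ + b·p₂ ≈ (0.743, 0.492, -0.454); φ = arcsin(p_z) ≈ -27.01°, λ = atan2(p_y, p_x) ≈ 33.50°.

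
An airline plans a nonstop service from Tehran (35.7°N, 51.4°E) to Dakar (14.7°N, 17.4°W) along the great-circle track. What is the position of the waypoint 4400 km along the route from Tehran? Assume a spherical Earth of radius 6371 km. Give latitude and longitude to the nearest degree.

≈ 27°N, 6°E

Convert each endpoint to a unit vector on the sphere (x = cos φ cos λ, y = cos φ sin λ, z = sin φ).
The central angle between the endpoints is δ = arccos(p₁·p₂) ≈ 1.124 rad (64.4°). The total great-circle distance is δ·R ≈ 1.124 × 6371 ≈ 7161 km, so the target fraction is f = 4400/7161 ≈ 0.614.
Interpolate at f ≈ 0.614 with slerp weights a = sin((1−f)δ)/sin δ ≈ 0.466, b = sin(fδ)/sin δ ≈ 0.706.
p = a·p₁ + b·p₂ ≈ (0.888, 0.091, 0.451); φ = arcsin(p_z) ≈ 26.80°, λ = atan2(p_y, p_x) ≈ 5.86°.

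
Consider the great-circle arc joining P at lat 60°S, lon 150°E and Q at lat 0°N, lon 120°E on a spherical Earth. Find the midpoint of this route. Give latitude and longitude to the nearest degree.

≈ lat 31°S, lon 130°E

Write both endpoints as unit vectors p₁, p₂ with components (cos φ cos λ, cos φ sin λ, sin φ).
The central angle between the endpoints is δ = arccos(p₁·p₂) ≈ 1.123 rad (64.3°).
Interpolate at f = 1/2 with slerp weights a = sin((1−f)δ)/sin δ ≈ 0.591, b = sin(fδ)/sin δ ≈ 0.591.
p = a·p₁ + b·p₂ ≈ (-0.551, 0.659, -0.512); φ = arcsin(p_z) ≈ -30.77°, λ = atan2(p_y, p_x) ≈ 129.90°.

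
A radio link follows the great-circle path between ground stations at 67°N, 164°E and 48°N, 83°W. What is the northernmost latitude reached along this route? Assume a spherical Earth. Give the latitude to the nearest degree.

The great circle lies in the plane with unit normal n̂ = (p₁ × p₂)/|p₁ × p₂|.
Here n̂_z ≈ +0.296; the vertex latitude is φ_max = arccos|n̂_z| ≈ 72.8°.
Check via Clairaut: cos φ_max = |cos φ₁| · sin C = cos(67.0°)·sin(49.2°) ≈ 0.296, again giving ≈ 72.8°.

≈ 73°N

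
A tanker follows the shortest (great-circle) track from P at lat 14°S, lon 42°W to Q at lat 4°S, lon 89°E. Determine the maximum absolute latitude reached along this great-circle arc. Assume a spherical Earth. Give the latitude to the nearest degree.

≈ 22°S

The great circle lies in the plane with unit normal n̂ = (p₁ × p₂)/|p₁ × p₂|.
Here n̂_z ≈ +0.929; the vertex latitude is φ_max = arccos|n̂_z| ≈ 21.7°.
Check via Clairaut: cos φ_max = |cos φ₁| · sin C = cos(14.0°)·sin(106.7°) ≈ 0.929, again giving ≈ 21.7°.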